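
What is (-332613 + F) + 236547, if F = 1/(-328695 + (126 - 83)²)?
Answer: -31398787837/326846 ≈ -96066.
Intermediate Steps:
F = -1/326846 (F = 1/(-328695 + 43²) = 1/(-328695 + 1849) = 1/(-326846) = -1/326846 ≈ -3.0595e-6)
(-332613 + F) + 236547 = (-332613 - 1/326846) + 236547 = -108713228599/326846 + 236547 = -31398787837/326846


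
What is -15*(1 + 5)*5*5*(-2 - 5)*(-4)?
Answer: -63000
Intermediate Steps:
-15*(1 + 5)*5*5*(-2 - 5)*(-4) = -15*6*5*5*(-7)*(-4) = -450*(-35)*(-4) = -15*(-1050)*(-4) = 15750*(-4) = -63000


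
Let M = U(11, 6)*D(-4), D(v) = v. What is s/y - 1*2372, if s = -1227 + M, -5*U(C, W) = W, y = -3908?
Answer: -46342769/19540 ≈ -2371.7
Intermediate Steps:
U(C, W) = -W/5
M = 24/5 (M = -⅕*6*(-4) = -6/5*(-4) = 24/5 ≈ 4.8000)
s = -6111/5 (s = -1227 + 24/5 = -6111/5 ≈ -1222.2)
s/y - 1*2372 = -6111/5/(-3908) - 1*2372 = -6111/5*(-1/3908) - 2372 = 6111/19540 - 2372 = -46342769/19540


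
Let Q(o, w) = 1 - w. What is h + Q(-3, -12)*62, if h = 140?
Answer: 946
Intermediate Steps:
h + Q(-3, -12)*62 = 140 + (1 - 1*(-12))*62 = 140 + (1 + 12)*62 = 140 + 13*62 = 140 + 806 = 946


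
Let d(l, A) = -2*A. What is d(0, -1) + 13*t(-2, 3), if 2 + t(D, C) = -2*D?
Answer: 28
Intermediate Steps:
t(D, C) = -2 - 2*D
d(0, -1) + 13*t(-2, 3) = -2*(-1) + 13*(-2 - 2*(-2)) = 2 + 13*(-2 + 4) = 2 + 13*2 = 2 + 26 = 28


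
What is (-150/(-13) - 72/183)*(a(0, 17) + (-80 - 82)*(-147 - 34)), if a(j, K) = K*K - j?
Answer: 261702018/793 ≈ 3.3002e+5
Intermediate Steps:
a(j, K) = K² - j
(-150/(-13) - 72/183)*(a(0, 17) + (-80 - 82)*(-147 - 34)) = (-150/(-13) - 72/183)*((17² - 1*0) + (-80 - 82)*(-147 - 34)) = (-150*(-1/13) - 72*1/183)*((289 + 0) - 162*(-181)) = (150/13 - 24/61)*(289 + 29322) = (8838/793)*29611 = 261702018/793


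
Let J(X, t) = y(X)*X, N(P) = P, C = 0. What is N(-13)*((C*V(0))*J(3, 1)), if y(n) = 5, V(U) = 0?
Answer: 0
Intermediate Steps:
J(X, t) = 5*X
N(-13)*((C*V(0))*J(3, 1)) = -13*0*0*5*3 = -0*15 = -13*0 = 0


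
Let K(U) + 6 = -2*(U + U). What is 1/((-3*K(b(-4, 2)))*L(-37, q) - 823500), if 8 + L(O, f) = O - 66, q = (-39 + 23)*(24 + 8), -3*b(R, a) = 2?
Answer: -1/824610 ≈ -1.2127e-6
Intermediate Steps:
b(R, a) = -⅔ (b(R, a) = -⅓*2 = -⅔)
K(U) = -6 - 4*U (K(U) = -6 - 2*(U + U) = -6 - 4*U)
q = -512 (q = -16*32 = -512)
L(O, f) = -74 + O (L(O, f) = -8 + (O - 66) = -8 + (-66 + O) = -74 + O)
1/((-3*K(b(-4, 2)))*L(-37, q) - 823500) = 1/((-3*(-6 - 4*(-⅔)))*(-74 - 37) - 823500) = 1/(-3*(-6 + 8/3)*(-111) - 823500) = 1/(-3*(-10/3)*(-111) - 823500) = 1/(10*(-111) - 823500) = 1/(-1110 - 823500) = 1/(-824610) = -1/824610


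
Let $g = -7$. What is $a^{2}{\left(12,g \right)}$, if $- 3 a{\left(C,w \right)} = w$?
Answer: $\frac{49}{9} \approx 5.4444$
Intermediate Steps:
$a{\left(C,w \right)} = - \frac{w}{3}$
$a^{2}{\left(12,g \right)} = \left(\left(- \frac{1}{3}\right) \left(-7\right)\right)^{2} = \left(\frac{7}{3}\right)^{2} = \frac{49}{9}$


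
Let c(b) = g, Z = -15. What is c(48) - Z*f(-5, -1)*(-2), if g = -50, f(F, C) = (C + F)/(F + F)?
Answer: -68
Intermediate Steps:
f(F, C) = (C + F)/(2*F) (f(F, C) = (C + F)/((2*F)) = (C + F)*(1/(2*F)) = (C + F)/(2*F))
c(b) = -50
c(48) - Z*f(-5, -1)*(-2) = -50 - (-15*(-1 - 5)/(2*(-5)))*(-2) = -50 - (-15*(-1)*(-6)/(2*5))*(-2) = -50 - (-15*⅗)*(-2) = -50 - (-9)*(-2) = -50 - 1*18 = -50 - 18 = -68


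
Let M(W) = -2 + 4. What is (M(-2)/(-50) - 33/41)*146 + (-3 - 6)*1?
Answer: -135661/1025 ≈ -132.35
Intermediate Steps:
M(W) = 2
(M(-2)/(-50) - 33/41)*146 + (-3 - 6)*1 = (2/(-50) - 33/41)*146 + (-3 - 6)*1 = (2*(-1/50) - 33*1/41)*146 - 9*1 = (-1/25 - 33/41)*146 - 9 = -866/1025*146 - 9 = -126436/1025 - 9 = -135661/1025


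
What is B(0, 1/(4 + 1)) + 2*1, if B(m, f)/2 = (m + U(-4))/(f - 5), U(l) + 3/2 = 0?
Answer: 21/8 ≈ 2.6250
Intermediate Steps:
U(l) = -3/2 (U(l) = -3/2 + 0 = -3/2)
B(m, f) = 2*(-3/2 + m)/(-5 + f) (B(m, f) = 2*((m - 3/2)/(f - 5)) = 2*((-3/2 + m)/(-5 + f)) = 2*(-3/2 + m)/(-5 + f))
B(0, 1/(4 + 1)) + 2*1 = (-3 + 2*0)/(-5 + 1/(4 + 1)) + 2*1 = (-3 + 0)/(-5 + 1/5) + 2 = -3/(-5 + ⅕) + 2 = -3/(-24/5) + 2 = -5/24*(-3) + 2 = 5/8 + 2 = 21/8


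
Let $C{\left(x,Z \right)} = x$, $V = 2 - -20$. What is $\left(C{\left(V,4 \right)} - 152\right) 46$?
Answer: $-5980$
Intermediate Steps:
$V = 22$ ($V = 2 + 20 = 22$)
$\left(C{\left(V,4 \right)} - 152\right) 46 = \left(22 - 152\right) 46 = \left(-130\right) 46 = -5980$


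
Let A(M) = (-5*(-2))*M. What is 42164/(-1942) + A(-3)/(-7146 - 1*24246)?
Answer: -110296169/5080272 ≈ -21.711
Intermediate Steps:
A(M) = 10*M
42164/(-1942) + A(-3)/(-7146 - 1*24246) = 42164/(-1942) + (10*(-3))/(-7146 - 1*24246) = 42164*(-1/1942) - 30/(-7146 - 24246) = -21082/971 - 30/(-31392) = -21082/971 - 30*(-1/31392) = -21082/971 + 5/5232 = -110296169/5080272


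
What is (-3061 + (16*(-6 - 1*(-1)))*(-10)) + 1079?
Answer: -1182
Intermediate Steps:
(-3061 + (16*(-6 - 1*(-1)))*(-10)) + 1079 = (-3061 + (16*(-6 + 1))*(-10)) + 1079 = (-3061 + (16*(-5))*(-10)) + 1079 = (-3061 - 80*(-10)) + 1079 = (-3061 + 800) + 1079 = -2261 + 1079 = -1182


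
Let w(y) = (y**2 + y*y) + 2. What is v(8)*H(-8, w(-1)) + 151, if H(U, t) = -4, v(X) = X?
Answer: 119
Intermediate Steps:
w(y) = 2 + 2*y**2 (w(y) = (y**2 + y**2) + 2 = 2*y**2 + 2 = 2 + 2*y**2)
v(8)*H(-8, w(-1)) + 151 = 8*(-4) + 151 = -32 + 151 = 119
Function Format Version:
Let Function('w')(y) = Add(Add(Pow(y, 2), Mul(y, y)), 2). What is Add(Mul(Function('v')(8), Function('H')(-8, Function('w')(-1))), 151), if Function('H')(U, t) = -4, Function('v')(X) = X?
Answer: 119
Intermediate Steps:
Function('w')(y) = Add(2, Mul(2, Pow(y, 2))) (Function('w')(y) = Add(Add(Pow(y, 2), Pow(y, 2)), 2) = Add(Mul(2, Pow(y, 2)), 2) = Add(2, Mul(2, Pow(y, 2))))
Add(Mul(Function('v')(8), Function('H')(-8, Function('w')(-1))), 151) = Add(Mul(8, -4), 151) = Add(-32, 151) = 119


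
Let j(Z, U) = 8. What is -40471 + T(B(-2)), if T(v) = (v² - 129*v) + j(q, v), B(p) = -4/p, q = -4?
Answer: -40717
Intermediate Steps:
T(v) = 8 + v² - 129*v (T(v) = (v² - 129*v) + 8 = 8 + v² - 129*v)
-40471 + T(B(-2)) = -40471 + (8 + (-4/(-2))² - (-516)/(-2)) = -40471 + (8 + (-4*(-½))² - (-516)*(-1)/2) = -40471 + (8 + 2² - 129*2) = -40471 + (8 + 4 - 258) = -40471 - 246 = -40717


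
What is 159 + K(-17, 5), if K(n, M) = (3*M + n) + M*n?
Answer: 72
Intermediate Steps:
K(n, M) = n + 3*M + M*n (K(n, M) = (n + 3*M) + M*n = n + 3*M + M*n)
159 + K(-17, 5) = 159 + (-17 + 3*5 + 5*(-17)) = 159 + (-17 + 15 - 85) = 159 - 87 = 72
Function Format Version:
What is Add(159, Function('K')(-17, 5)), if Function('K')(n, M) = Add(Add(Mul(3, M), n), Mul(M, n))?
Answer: 72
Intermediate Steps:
Function('K')(n, M) = Add(n, Mul(3, M), Mul(M, n)) (Function('K')(n, M) = Add(Add(n, Mul(3, M)), Mul(M, n)) = Add(n, Mul(3, M), Mul(M, n)))
Add(159, Function('K')(-17, 5)) = Add(159, Add(-17, Mul(3, 5), Mul(5, -17))) = Add(159, Add(-17, 15, -85)) = Add(159, -87) = 72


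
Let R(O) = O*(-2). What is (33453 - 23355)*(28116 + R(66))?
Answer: 282582432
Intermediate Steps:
R(O) = -2*O
(33453 - 23355)*(28116 + R(66)) = (33453 - 23355)*(28116 - 2*66) = 10098*(28116 - 132) = 10098*27984 = 282582432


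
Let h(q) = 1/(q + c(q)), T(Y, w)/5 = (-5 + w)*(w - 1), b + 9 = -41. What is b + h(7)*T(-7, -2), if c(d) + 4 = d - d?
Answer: -15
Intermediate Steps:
c(d) = -4 (c(d) = -4 + (d - d) = -4 + 0 = -4)
b = -50 (b = -9 - 41 = -50)
T(Y, w) = 5*(-1 + w)*(-5 + w) (T(Y, w) = 5*((-5 + w)*(w - 1)) = 5*((-5 + w)*(-1 + w)) = 5*((-1 + w)*(-5 + w)) = 5*(-1 + w)*(-5 + w))
h(q) = 1/(-4 + q) (h(q) = 1/(q - 4) = 1/(-4 + q))
b + h(7)*T(-7, -2) = -50 + (25 - 30*(-2) + 5*(-2)²)/(-4 + 7) = -50 + (25 + 60 + 5*4)/3 = -50 + (25 + 60 + 20)/3 = -50 + (⅓)*105 = -50 + 35 = -15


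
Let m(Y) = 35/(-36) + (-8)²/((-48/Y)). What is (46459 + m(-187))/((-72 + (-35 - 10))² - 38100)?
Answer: -1681465/878796 ≈ -1.9134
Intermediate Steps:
m(Y) = -35/36 - 4*Y/3 (m(Y) = 35*(-1/36) + 64*(-Y/48) = -35/36 - 4*Y/3)
(46459 + m(-187))/((-72 + (-35 - 10))² - 38100) = (46459 + (-35/36 - 4/3*(-187)))/((-72 + (-35 - 10))² - 38100) = (46459 + (-35/36 + 748/3))/((-72 - 45)² - 38100) = (46459 + 8941/36)/((-117)² - 38100) = 1681465/(36*(13689 - 38100)) = (1681465/36)/(-24411) = (1681465/36)*(-1/24411) = -1681465/878796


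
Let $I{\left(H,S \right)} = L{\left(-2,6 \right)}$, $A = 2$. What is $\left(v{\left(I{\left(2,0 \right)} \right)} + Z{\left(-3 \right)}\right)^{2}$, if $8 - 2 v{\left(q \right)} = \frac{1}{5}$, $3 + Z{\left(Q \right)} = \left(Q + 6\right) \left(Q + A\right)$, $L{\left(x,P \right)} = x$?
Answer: $\frac{441}{100} \approx 4.41$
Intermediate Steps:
$Z{\left(Q \right)} = -3 + \left(2 + Q\right) \left(6 + Q\right)$ ($Z{\left(Q \right)} = -3 + \left(Q + 6\right) \left(Q + 2\right) = -3 + \left(6 + Q\right) \left(2 + Q\right) = -3 + \left(2 + Q\right) \left(6 + Q\right)$)
$I{\left(H,S \right)} = -2$
$v{\left(q \right)} = \frac{39}{10}$ ($v{\left(q \right)} = 4 - \frac{1}{2 \cdot 5} = 4 - \frac{1}{10} = \frac{39}{10}$)
$\left(v{\left(I{\left(2,0 \right)} \right)} + Z{\left(-3 \right)}\right)^{2} = \left(\frac{39}{10} + \left(9 + \left(-3\right)^{2} + 8 \left(-3\right)\right)\right)^{2} = \left(\frac{39}{10} + \left(9 + 9 - 24\right)\right)^{2} = \left(\frac{39}{10} - 6\right)^{2} = \left(- \frac{21}{10}\right)^{2} = \frac{441}{100}$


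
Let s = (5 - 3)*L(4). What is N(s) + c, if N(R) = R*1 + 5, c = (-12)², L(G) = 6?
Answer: 161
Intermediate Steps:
s = 12 (s = (5 - 3)*6 = 2*6 = 12)
c = 144
N(R) = 5 + R (N(R) = R + 5 = 5 + R)
N(s) + c = (5 + 12) + 144 = 17 + 144 = 161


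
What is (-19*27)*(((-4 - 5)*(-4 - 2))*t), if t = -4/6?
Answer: 18468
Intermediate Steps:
t = -2/3 (t = -4*1/6 = -2/3 ≈ -0.66667)
(-19*27)*(((-4 - 5)*(-4 - 2))*t) = (-19*27)*(((-4 - 5)*(-4 - 2))*(-2/3)) = -513*(-9*(-6))*(-2)/3 = -27702*(-2)/3 = -513*(-36) = 18468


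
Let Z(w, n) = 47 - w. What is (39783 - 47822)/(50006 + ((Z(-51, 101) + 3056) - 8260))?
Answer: -8039/44900 ≈ -0.17904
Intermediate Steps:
(39783 - 47822)/(50006 + ((Z(-51, 101) + 3056) - 8260)) = (39783 - 47822)/(50006 + (((47 - 1*(-51)) + 3056) - 8260)) = -8039/(50006 + (((47 + 51) + 3056) - 8260)) = -8039/(50006 + ((98 + 3056) - 8260)) = -8039/(50006 + (3154 - 8260)) = -8039/(50006 - 5106) = -8039/44900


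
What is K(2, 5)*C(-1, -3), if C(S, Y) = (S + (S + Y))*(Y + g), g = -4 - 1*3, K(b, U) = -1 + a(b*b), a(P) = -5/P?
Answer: -225/2 ≈ -112.50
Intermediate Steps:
K(b, U) = -1 - 5/b²
g = -7 (g = -4 - 3 = -7)
C(S, Y) = (-7 + Y)*(Y + 2*S) (C(S, Y) = (S + (S + Y))*(Y - 7) = (Y + 2*S)*(-7 + Y) = (-7 + Y)*(Y + 2*S))
K(2, 5)*C(-1, -3) = (-1 - 5/2²)*((-3)² - 14*(-1) - 7*(-3) + 2*(-1)*(-3)) = (-1 - 5*¼)*(9 + 14 + 21 + 6) = (-1 - 5/4)*50 = -9/4*50 = -225/2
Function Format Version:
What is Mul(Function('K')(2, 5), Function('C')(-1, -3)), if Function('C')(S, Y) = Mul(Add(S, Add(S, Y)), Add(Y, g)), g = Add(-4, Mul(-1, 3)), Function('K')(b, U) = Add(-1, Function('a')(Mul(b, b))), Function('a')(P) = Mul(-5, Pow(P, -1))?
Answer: Rational(-225, 2) ≈ -112.50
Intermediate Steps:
Function('K')(b, U) = Add(-1, Mul(-5, Pow(b, -2))) (Function('K')(b, U) = Add(-1, Mul(-5, Pow(Mul(b, b), -1))) = Add(-1, Mul(-5, Pow(Pow(b, 2), -1))) = Add(-1, Mul(-5, Pow(b, -2))))
g = -7 (g = Add(-4, -3) = -7)
Function('C')(S, Y) = Mul(Add(-7, Y), Add(Y, Mul(2, S))) (Function('C')(S, Y) = Mul(Add(S, Add(S, Y)), Add(Y, -7)) = Mul(Add(Y, Mul(2, S)), Add(-7, Y)) = Mul(Add(-7, Y), Add(Y, Mul(2, S))))
Mul(Function('K')(2, 5), Function('C')(-1, -3)) = Mul(Add(-1, Mul(-5, Pow(2, -2))), Add(Pow(-3, 2), Mul(-14, -1), Mul(-7, -3), Mul(2, -1, -3))) = Mul(Add(-1, Mul(-5, Rational(1, 4))), Add(9, 14, 21, 6)) = Mul(Add(-1, Rational(-5, 4)), 50) = Mul(Rational(-9, 4), 50) = Rational(-225, 2)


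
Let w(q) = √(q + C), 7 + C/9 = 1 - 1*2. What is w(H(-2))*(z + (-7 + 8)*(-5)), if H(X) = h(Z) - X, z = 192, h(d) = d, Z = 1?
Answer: 187*I*√69 ≈ 1553.3*I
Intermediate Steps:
C = -72 (C = -63 + 9*(1 - 1*2) = -63 + 9*(1 - 2) = -63 + 9*(-1) = -63 - 9 = -72)
H(X) = 1 - X
w(q) = √(-72 + q) (w(q) = √(q - 72) = √(-72 + q))
w(H(-2))*(z + (-7 + 8)*(-5)) = √(-72 + (1 - 1*(-2)))*(192 + (-7 + 8)*(-5)) = √(-72 + (1 + 2))*(192 + 1*(-5)) = √(-72 + 3)*(192 - 5) = √(-69)*187 = (I*√69)*187 = 187*I*√69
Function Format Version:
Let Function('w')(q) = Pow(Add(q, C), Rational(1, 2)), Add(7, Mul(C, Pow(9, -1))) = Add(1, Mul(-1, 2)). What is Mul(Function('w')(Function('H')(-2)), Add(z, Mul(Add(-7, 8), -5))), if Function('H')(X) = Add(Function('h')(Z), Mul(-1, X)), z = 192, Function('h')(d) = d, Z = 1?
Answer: Mul(187, I, Pow(69, Rational(1, 2))) ≈ Mul(1553.3, I)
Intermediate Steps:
C = -72 (C = Add(-63, Mul(9, Add(1, Mul(-1, 2)))) = Add(-63, Mul(9, Add(1, -2))) = Add(-63, Mul(9, -1)) = Add(-63, -9) = -72)
Function('H')(X) = Add(1, Mul(-1, X))
Function('w')(q) = Pow(Add(-72, q), Rational(1, 2)) (Function('w')(q) = Pow(Add(q, -72), Rational(1, 2)) = Pow(Add(-72, q), Rational(1, 2)))
Mul(Function('w')(Function('H')(-2)), Add(z, Mul(Add(-7, 8), -5))) = Mul(Pow(Add(-72, Add(1, Mul(-1, -2))), Rational(1, 2)), Add(192, Mul(Add(-7, 8), -5))) = Mul(Pow(Add(-72, Add(1, 2)), Rational(1, 2)), Add(192, Mul(1, -5))) = Mul(Pow(Add(-72, 3), Rational(1, 2)), Add(192, -5)) = Mul(Pow(-69, Rational(1, 2)), 187) = Mul(Mul(I, Pow(69, Rational(1, 2))), 187) = Mul(187, I, Pow(69, Rational(1, 2)))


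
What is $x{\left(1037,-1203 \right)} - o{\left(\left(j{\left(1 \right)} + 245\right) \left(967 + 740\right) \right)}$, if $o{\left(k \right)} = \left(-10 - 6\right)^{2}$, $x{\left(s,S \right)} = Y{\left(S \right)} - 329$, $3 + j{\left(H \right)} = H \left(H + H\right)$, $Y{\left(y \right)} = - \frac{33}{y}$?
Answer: $- \frac{234574}{401} \approx -584.97$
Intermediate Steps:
$j{\left(H \right)} = -3 + 2 H^{2}$ ($j{\left(H \right)} = -3 + H \left(H + H\right) = -3 + H 2 H = -3 + 2 H^{2}$)
$x{\left(s,S \right)} = -329 - \frac{33}{S}$ ($x{\left(s,S \right)} = - \frac{33}{S} - 329 = -329 - \frac{33}{S}$)
$o{\left(k \right)} = 256$ ($o{\left(k \right)} = \left(-16\right)^{2} = 256$)
$x{\left(1037,-1203 \right)} - o{\left(\left(j{\left(1 \right)} + 245\right) \left(967 + 740\right) \right)} = \left(-329 - \frac{33}{-1203}\right) - 256 = \left(-329 - - \frac{11}{401}\right) - 256 = \left(-329 + \frac{11}{401}\right) - 256 = - \frac{131918}{401} - 256 = - \frac{234574}{401}$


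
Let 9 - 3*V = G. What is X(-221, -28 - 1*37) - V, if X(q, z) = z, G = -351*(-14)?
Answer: 1570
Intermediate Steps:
G = 4914
V = -1635 (V = 3 - 1/3*4914 = 3 - 1638 = -1635)
X(-221, -28 - 1*37) - V = (-28 - 1*37) - 1*(-1635) = (-28 - 37) + 1635 = -65 + 1635 = 1570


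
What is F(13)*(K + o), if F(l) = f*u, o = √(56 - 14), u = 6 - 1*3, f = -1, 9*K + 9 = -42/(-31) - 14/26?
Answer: 3298/1209 - 3*√42 ≈ -16.714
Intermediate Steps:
K = -3298/3627 (K = -1 + (-42/(-31) - 14/26)/9 = -1 + (-42*(-1/31) - 14*1/26)/9 = -1 + (42/31 - 7/13)/9 = -1 + (⅑)*(329/403) = -1 + 329/3627 = -3298/3627 ≈ -0.90929)
u = 3 (u = 6 - 3 = 3)
o = √42 ≈ 6.4807
F(l) = -3 (F(l) = -1*3 = -3)
F(13)*(K + o) = -3*(-3298/3627 + √42) = 3298/1209 - 3*√42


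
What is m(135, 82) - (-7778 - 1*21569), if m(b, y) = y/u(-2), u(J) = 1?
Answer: 29429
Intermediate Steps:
m(b, y) = y (m(b, y) = y/1 = y*1 = y)
m(135, 82) - (-7778 - 1*21569) = 82 - (-7778 - 1*21569) = 82 - (-7778 - 21569) = 82 - 1*(-29347) = 82 + 29347 = 29429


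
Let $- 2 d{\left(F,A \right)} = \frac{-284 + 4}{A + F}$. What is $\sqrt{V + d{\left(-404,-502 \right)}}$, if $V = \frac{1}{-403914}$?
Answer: $\frac{11 i \sqrt{4750651071474}}{60991014} \approx 0.3931 i$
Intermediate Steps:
$V = - \frac{1}{403914} \approx -2.4758 \cdot 10^{-6}$
$d{\left(F,A \right)} = \frac{140}{A + F}$ ($d{\left(F,A \right)} = - \frac{\left(-284 + 4\right) \frac{1}{A + F}}{2} = - \frac{\left(-280\right) \frac{1}{A + F}}{2} = \frac{140}{A + F}$)
$\sqrt{V + d{\left(-404,-502 \right)}} = \sqrt{- \frac{1}{403914} + \frac{140}{-502 - 404}} = \sqrt{- \frac{1}{403914} + \frac{140}{-906}} = \sqrt{- \frac{1}{403914} + 140 \left(- \frac{1}{906}\right)} = \sqrt{- \frac{1}{403914} - \frac{70}{453}} = \sqrt{- \frac{9424811}{60991014}} = \frac{11 i \sqrt{4750651071474}}{60991014}$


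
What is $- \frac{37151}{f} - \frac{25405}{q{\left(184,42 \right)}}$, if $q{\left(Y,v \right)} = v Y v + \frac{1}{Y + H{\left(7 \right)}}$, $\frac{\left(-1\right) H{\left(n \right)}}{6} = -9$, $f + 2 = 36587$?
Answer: $- \frac{3091088083589}{2826157921065} \approx -1.0937$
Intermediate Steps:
$f = 36585$ ($f = -2 + 36587 = 36585$)
$H{\left(n \right)} = 54$ ($H{\left(n \right)} = \left(-6\right) \left(-9\right) = 54$)
$q{\left(Y,v \right)} = \frac{1}{54 + Y} + Y v^{2}$ ($q{\left(Y,v \right)} = v Y v + \frac{1}{Y + 54} = Y v v + \frac{1}{54 + Y} = Y v^{2} + \frac{1}{54 + Y} = \frac{1}{54 + Y} + Y v^{2}$)
$- \frac{37151}{f} - \frac{25405}{q{\left(184,42 \right)}} = - \frac{37151}{36585} - \frac{25405}{\frac{1}{54 + 184} \left(1 + 184^{2} \cdot 42^{2} + 54 \cdot 184 \cdot 42^{2}\right)} = \left(-37151\right) \frac{1}{36585} - \frac{25405}{\frac{1}{238} \left(1 + 33856 \cdot 1764 + 54 \cdot 184 \cdot 1764\right)} = - \frac{37151}{36585} - \frac{25405}{\frac{1}{238} \left(1 + 59721984 + 17527104\right)} = - \frac{37151}{36585} - \frac{25405}{\frac{1}{238} \cdot 77249089} = - \frac{37151}{36585} - \frac{25405}{\frac{77249089}{238}} = - \frac{37151}{36585} - \frac{6046390}{77249089} = - \frac{3091088083589}{2826157921065}$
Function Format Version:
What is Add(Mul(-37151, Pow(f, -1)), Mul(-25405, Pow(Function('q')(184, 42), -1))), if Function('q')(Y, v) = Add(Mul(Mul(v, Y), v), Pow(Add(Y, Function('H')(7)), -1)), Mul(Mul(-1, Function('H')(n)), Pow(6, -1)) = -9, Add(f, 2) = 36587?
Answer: Rational(-3091088083589, 2826157921065) ≈ -1.0937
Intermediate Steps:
f = 36585 (f = Add(-2, 36587) = 36585)
Function('H')(n) = 54 (Function('H')(n) = Mul(-6, -9) = 54)
Function('q')(Y, v) = Add(Pow(Add(54, Y), -1), Mul(Y, Pow(v, 2))) (Function('q')(Y, v) = Add(Mul(Mul(v, Y), v), Pow(Add(Y, 54), -1)) = Add(Mul(Mul(Y, v), v), Pow(Add(54, Y), -1)) = Add(Mul(Y, Pow(v, 2)), Pow(Add(54, Y), -1)) = Add(Pow(Add(54, Y), -1), Mul(Y, Pow(v, 2))))
Add(Mul(-37151, Pow(f, -1)), Mul(-25405, Pow(Function('q')(184, 42), -1))) = Add(Mul(-37151, Pow(36585, -1)), Mul(-25405, Pow(Mul(Pow(Add(54, 184), -1), Add(1, Mul(Pow(184, 2), Pow(42, 2)), Mul(54, 184, Pow(42, 2)))), -1))) = Add(Mul(-37151, Rational(1, 36585)), Mul(-25405, Pow(Mul(Pow(238, -1), Add(1, Mul(33856, 1764), Mul(54, 184, 1764))), -1))) = Add(Rational(-37151, 36585), Mul(-25405, Pow(Mul(Rational(1, 238), Add(1, 59721984, 17527104)), -1))) = Add(Rational(-37151, 36585), Mul(-25405, Pow(Mul(Rational(1, 238), 77249089), -1))) = Add(Rational(-37151, 36585), Mul(-25405, Pow(Rational(77249089, 238), -1))) = Add(Rational(-37151, 36585), Mul(-25405, Rational(238, 77249089))) = Add(Rational(-37151, 36585), Rational(-6046390, 77249089)) = Rational(-3091088083589, 2826157921065)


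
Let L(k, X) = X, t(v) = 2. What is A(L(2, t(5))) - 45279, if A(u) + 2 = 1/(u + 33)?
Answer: -1584834/35 ≈ -45281.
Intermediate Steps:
A(u) = -2 + 1/(33 + u) (A(u) = -2 + 1/(u + 33) = -2 + 1/(33 + u))
A(L(2, t(5))) - 45279 = (-65 - 2*2)/(33 + 2) - 45279 = (-65 - 4)/35 - 45279 = (1/35)*(-69) - 45279 = -69/35 - 45279 = -1584834/35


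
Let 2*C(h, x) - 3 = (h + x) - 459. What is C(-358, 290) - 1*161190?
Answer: -161452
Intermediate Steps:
C(h, x) = -228 + h/2 + x/2 (C(h, x) = 3/2 + ((h + x) - 459)/2 = 3/2 + (-459 + h + x)/2 = 3/2 + (-459/2 + h/2 + x/2) = -228 + h/2 + x/2)
C(-358, 290) - 1*161190 = (-228 + (½)*(-358) + (½)*290) - 1*161190 = (-228 - 179 + 145) - 161190 = -262 - 161190 = -161452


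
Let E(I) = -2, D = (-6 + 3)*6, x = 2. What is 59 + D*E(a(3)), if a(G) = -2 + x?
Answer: 95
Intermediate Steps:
a(G) = 0 (a(G) = -2 + 2 = 0)
D = -18 (D = -3*6 = -18)
59 + D*E(a(3)) = 59 - 18*(-2) = 59 + 36 = 95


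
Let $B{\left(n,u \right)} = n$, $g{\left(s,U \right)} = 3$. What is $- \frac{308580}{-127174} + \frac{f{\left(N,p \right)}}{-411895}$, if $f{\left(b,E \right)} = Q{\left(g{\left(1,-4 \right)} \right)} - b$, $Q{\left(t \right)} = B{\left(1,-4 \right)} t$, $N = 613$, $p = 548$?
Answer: $\frac{12718013524}{5238233473} \approx 2.4279$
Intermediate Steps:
$Q{\left(t \right)} = t$ ($Q{\left(t \right)} = 1 t = t$)
$f{\left(b,E \right)} = 3 - b$
$- \frac{308580}{-127174} + \frac{f{\left(N,p \right)}}{-411895} = - \frac{308580}{-127174} + \frac{3 - 613}{-411895} = \left(-308580\right) \left(- \frac{1}{127174}\right) + \left(3 - 613\right) \left(- \frac{1}{411895}\right) = \frac{154290}{63587} - - \frac{122}{82379} = \frac{154290}{63587} + \frac{122}{82379} = \frac{12718013524}{5238233473}$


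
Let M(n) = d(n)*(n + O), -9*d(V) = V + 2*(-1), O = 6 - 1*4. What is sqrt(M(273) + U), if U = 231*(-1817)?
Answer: 2*I*sqrt(963017)/3 ≈ 654.22*I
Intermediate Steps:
O = 2 (O = 6 - 4 = 2)
d(V) = 2/9 - V/9 (d(V) = -(V + 2*(-1))/9 = -(V - 2)/9 = -(-2 + V)/9 = 2/9 - V/9)
U = -419727
M(n) = (2 + n)*(2/9 - n/9) (M(n) = (2/9 - n/9)*(n + 2) = (2/9 - n/9)*(2 + n) = (2 + n)*(2/9 - n/9))
sqrt(M(273) + U) = sqrt((4/9 - 1/9*273**2) - 419727) = sqrt((4/9 - 1/9*74529) - 419727) = sqrt((4/9 - 8281) - 419727) = sqrt(-74525/9 - 419727) = sqrt(-3852068/9) = 2*I*sqrt(963017)/3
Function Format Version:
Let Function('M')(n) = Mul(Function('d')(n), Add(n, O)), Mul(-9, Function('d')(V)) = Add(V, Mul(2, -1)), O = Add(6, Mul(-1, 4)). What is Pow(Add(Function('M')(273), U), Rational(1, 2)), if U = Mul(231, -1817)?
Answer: Mul(Rational(2, 3), I, Pow(963017, Rational(1, 2))) ≈ Mul(654.22, I)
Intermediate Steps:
O = 2 (O = Add(6, -4) = 2)
Function('d')(V) = Add(Rational(2, 9), Mul(Rational(-1, 9), V)) (Function('d')(V) = Mul(Rational(-1, 9), Add(V, Mul(2, -1))) = Mul(Rational(-1, 9), Add(V, -2)) = Mul(Rational(-1, 9), Add(-2, V)) = Add(Rational(2, 9), Mul(Rational(-1, 9), V)))
U = -419727
Function('M')(n) = Mul(Add(2, n), Add(Rational(2, 9), Mul(Rational(-1, 9), n))) (Function('M')(n) = Mul(Add(Rational(2, 9), Mul(Rational(-1, 9), n)), Add(n, 2)) = Mul(Add(Rational(2, 9), Mul(Rational(-1, 9), n)), Add(2, n)) = Mul(Add(2, n), Add(Rational(2, 9), Mul(Rational(-1, 9), n))))
Pow(Add(Function('M')(273), U), Rational(1, 2)) = Pow(Add(Add(Rational(4, 9), Mul(Rational(-1, 9), Pow(273, 2))), -419727), Rational(1, 2)) = Pow(Add(Add(Rational(4, 9), Mul(Rational(-1, 9), 74529)), -419727), Rational(1, 2)) = Pow(Add(Add(Rational(4, 9), -8281), -419727), Rational(1, 2)) = Pow(Add(Rational(-74525, 9), -419727), Rational(1, 2)) = Pow(Rational(-3852068, 9), Rational(1, 2)) = Mul(Rational(2, 3), I, Pow(963017, Rational(1, 2)))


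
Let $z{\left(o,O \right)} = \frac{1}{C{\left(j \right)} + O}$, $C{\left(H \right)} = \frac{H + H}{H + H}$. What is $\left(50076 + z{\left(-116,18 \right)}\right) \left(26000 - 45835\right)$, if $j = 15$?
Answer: $- \frac{18871911575}{19} \approx -9.9326 \cdot 10^{8}$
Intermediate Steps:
$C{\left(H \right)} = 1$ ($C{\left(H \right)} = \frac{2 H}{2 H} = 2 H \frac{1}{2 H} = 1$)
$z{\left(o,O \right)} = \frac{1}{1 + O}$
$\left(50076 + z{\left(-116,18 \right)}\right) \left(26000 - 45835\right) = \left(50076 + \frac{1}{1 + 18}\right) \left(26000 - 45835\right) = \left(50076 + \frac{1}{19}\right) \left(-19835\right) = \frac{951445}{19} \left(-19835\right) = - \frac{18871911575}{19}$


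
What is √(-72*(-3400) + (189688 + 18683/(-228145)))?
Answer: √22615157411237165/228145 ≈ 659.16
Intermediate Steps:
√(-72*(-3400) + (189688 + 18683/(-228145))) = √(244800 + (189688 + 18683*(-1/228145))) = √(244800 + (189688 - 18683/228145)) = √(244800 + 43276350077/228145) = √(99126246077/228145) = √22615157411237165/228145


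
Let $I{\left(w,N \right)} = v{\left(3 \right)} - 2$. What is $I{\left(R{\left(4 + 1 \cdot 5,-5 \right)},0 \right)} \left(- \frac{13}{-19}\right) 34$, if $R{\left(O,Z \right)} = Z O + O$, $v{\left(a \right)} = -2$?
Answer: $- \frac{1768}{19} \approx -93.053$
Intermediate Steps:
$R{\left(O,Z \right)} = O + O Z$ ($R{\left(O,Z \right)} = O Z + O = O + O Z$)
$I{\left(w,N \right)} = -4$ ($I{\left(w,N \right)} = -2 - 2 = -4$)
$I{\left(R{\left(4 + 1 \cdot 5,-5 \right)},0 \right)} \left(- \frac{13}{-19}\right) 34 = - 4 \left(- \frac{13}{-19}\right) 34 = - 4 \left(\left(-13\right) \left(- \frac{1}{19}\right)\right) 34 = \left(-4\right) \frac{13}{19} \cdot 34 = \left(- \frac{52}{19}\right) 34 = - \frac{1768}{19}$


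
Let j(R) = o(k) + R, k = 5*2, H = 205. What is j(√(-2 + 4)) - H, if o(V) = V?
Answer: -195 + √2 ≈ -193.59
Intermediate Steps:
k = 10
j(R) = 10 + R
j(√(-2 + 4)) - H = (10 + √(-2 + 4)) - 1*205 = (10 + √2) - 205 = -195 + √2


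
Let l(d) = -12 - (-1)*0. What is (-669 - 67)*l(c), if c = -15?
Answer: 8832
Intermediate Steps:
l(d) = -12 (l(d) = -12 - 1*0 = -12 + 0 = -12)
(-669 - 67)*l(c) = (-669 - 67)*(-12) = -736*(-12) = 8832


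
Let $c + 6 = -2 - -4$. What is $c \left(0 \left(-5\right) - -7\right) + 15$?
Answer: $-13$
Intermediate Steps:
$c = -4$ ($c = -6 - -2 = -6 + \left(-2 + 4\right) = -6 + 2 = -4$)
$c \left(0 \left(-5\right) - -7\right) + 15 = - 4 \left(0 \left(-5\right) - -7\right) + 15 = - 4 \left(0 + 7\right) + 15 = \left(-4\right) 7 + 15 = -28 + 15 = -13$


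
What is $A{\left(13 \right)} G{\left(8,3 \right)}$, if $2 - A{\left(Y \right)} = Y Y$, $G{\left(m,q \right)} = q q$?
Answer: $-1503$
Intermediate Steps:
$G{\left(m,q \right)} = q^{2}$
$A{\left(Y \right)} = 2 - Y^{2}$ ($A{\left(Y \right)} = 2 - Y Y = 2 - Y^{2}$)
$A{\left(13 \right)} G{\left(8,3 \right)} = \left(2 - 13^{2}\right) 3^{2} = \left(2 - 169\right) 9 = \left(-167\right) 9 = -1503$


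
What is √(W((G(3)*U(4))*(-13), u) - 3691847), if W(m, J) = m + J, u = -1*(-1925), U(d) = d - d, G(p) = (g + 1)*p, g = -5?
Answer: I*√3689922 ≈ 1920.9*I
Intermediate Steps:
G(p) = -4*p (G(p) = (-5 + 1)*p = -4*p)
U(d) = 0
u = 1925
W(m, J) = J + m
√(W((G(3)*U(4))*(-13), u) - 3691847) = √((1925 + (-4*3*0)*(-13)) - 3691847) = √((1925 - 12*0*(-13)) - 3691847) = √((1925 + 0*(-13)) - 3691847) = √((1925 + 0) - 3691847) = √(1925 - 3691847) = √(-3689922) = I*√3689922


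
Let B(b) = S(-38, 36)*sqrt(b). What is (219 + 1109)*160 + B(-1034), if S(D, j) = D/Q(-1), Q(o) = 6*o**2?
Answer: 212480 - 19*I*sqrt(1034)/3 ≈ 2.1248e+5 - 203.65*I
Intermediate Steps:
S(D, j) = D/6 (S(D, j) = D/((6*(-1)**2)) = D/((6*1)) = D/6)
B(b) = -19*sqrt(b)/3 (B(b) = ((1/6)*(-38))*sqrt(b) = -19*sqrt(b)/3)
(219 + 1109)*160 + B(-1034) = (219 + 1109)*160 - 19*I*sqrt(1034)/3 = 1328*160 - 19*I*sqrt(1034)/3 = 212480 - 19*I*sqrt(1034)/3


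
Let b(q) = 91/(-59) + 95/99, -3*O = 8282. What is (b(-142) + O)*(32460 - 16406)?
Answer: -258926264732/5841 ≈ -4.4329e+7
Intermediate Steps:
O = -8282/3 (O = -1/3*8282 = -8282/3 ≈ -2760.7)
b(q) = -3404/5841 (b(q) = 91*(-1/59) + 95*(1/99) = -91/59 + 95/99 = -3404/5841)
(b(-142) + O)*(32460 - 16406) = (-3404/5841 - 8282/3)*(32460 - 16406) = -16128458/5841*16054 = -258926264732/5841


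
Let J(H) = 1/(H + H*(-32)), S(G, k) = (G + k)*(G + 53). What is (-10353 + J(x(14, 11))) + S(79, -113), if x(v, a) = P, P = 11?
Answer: -5060782/341 ≈ -14841.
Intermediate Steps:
x(v, a) = 11
S(G, k) = (53 + G)*(G + k) (S(G, k) = (G + k)*(53 + G) = (53 + G)*(G + k))
J(H) = -1/(31*H) (J(H) = 1/(H - 32*H) = 1/(-31*H) = -1/(31*H))
(-10353 + J(x(14, 11))) + S(79, -113) = (-10353 - 1/31/11) + (79**2 + 53*79 + 53*(-113) + 79*(-113)) = (-10353 - 1/31*1/11) + (6241 + 4187 - 5989 - 8927) = (-10353 - 1/341) - 4488 = -3530374/341 - 4488 = -5060782/341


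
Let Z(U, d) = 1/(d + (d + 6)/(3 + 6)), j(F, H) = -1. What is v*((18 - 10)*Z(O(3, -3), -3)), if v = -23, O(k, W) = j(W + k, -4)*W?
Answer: 69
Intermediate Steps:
O(k, W) = -W
Z(U, d) = 1/(⅔ + 10*d/9) (Z(U, d) = 1/(d + (6 + d)/9) = 1/(d + (6 + d)*(⅑)) = 1/(d + (⅔ + d/9)) = 1/(⅔ + 10*d/9))
v*((18 - 10)*Z(O(3, -3), -3)) = -23*(18 - 10)*9/(2*(3 + 5*(-3))) = -184*9/(2*(3 - 15)) = -184*(9/2)/(-12) = -184*(9/2)*(-1/12) = -184*(-3)/8 = -23*(-3) = 69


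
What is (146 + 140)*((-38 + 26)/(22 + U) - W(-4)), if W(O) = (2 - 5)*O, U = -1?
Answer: -25168/7 ≈ -3595.4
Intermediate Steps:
W(O) = -3*O
(146 + 140)*((-38 + 26)/(22 + U) - W(-4)) = (146 + 140)*((-38 + 26)/(22 - 1) - (-3)*(-4)) = 286*(-12/21 - 1*12) = 286*(-12*1/21 - 12) = 286*(-4/7 - 12) = 286*(-88/7) = -25168/7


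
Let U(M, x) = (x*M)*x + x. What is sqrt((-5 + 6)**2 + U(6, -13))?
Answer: sqrt(1002) ≈ 31.654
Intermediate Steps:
U(M, x) = x + M*x**2 (U(M, x) = (M*x)*x + x = M*x**2 + x = x + M*x**2)
sqrt((-5 + 6)**2 + U(6, -13)) = sqrt((-5 + 6)**2 - 13*(1 + 6*(-13))) = sqrt(1**2 - 13*(1 - 78)) = sqrt(1 - 13*(-77)) = sqrt(1 + 1001) = sqrt(1002)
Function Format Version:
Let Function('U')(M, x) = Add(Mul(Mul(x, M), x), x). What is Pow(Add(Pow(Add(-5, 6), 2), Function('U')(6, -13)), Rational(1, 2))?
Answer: Pow(1002, Rational(1, 2)) ≈ 31.654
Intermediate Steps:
Function('U')(M, x) = Add(x, Mul(M, Pow(x, 2))) (Function('U')(M, x) = Add(Mul(Mul(M, x), x), x) = Add(Mul(M, Pow(x, 2)), x) = Add(x, Mul(M, Pow(x, 2))))
Pow(Add(Pow(Add(-5, 6), 2), Function('U')(6, -13)), Rational(1, 2)) = Pow(Add(Pow(Add(-5, 6), 2), Mul(-13, Add(1, Mul(6, -13)))), Rational(1, 2)) = Pow(Add(Pow(1, 2), Mul(-13, Add(1, -78))), Rational(1, 2)) = Pow(Add(1, Mul(-13, -77)), Rational(1, 2)) = Pow(Add(1, 1001), Rational(1, 2)) = Pow(1002, Rational(1, 2))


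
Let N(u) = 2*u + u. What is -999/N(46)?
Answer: -333/46 ≈ -7.2391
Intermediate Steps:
N(u) = 3*u
-999/N(46) = -999/(3*46) = -999/138 = -999*1/138 = -333/46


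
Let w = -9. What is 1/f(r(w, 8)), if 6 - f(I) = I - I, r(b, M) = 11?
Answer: 1/6 ≈ 0.16667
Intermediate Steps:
f(I) = 6 (f(I) = 6 - (I - I) = 6 - 1*0 = 6 + 0 = 6)
1/f(r(w, 8)) = 1/6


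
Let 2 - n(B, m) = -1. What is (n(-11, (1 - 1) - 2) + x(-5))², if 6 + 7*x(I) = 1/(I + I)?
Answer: 22201/4900 ≈ 4.5308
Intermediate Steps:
n(B, m) = 3 (n(B, m) = 2 - 1*(-1) = 2 + 1 = 3)
x(I) = -6/7 + 1/(14*I) (x(I) = -6/7 + 1/(7*(I + I)) = -6/7 + 1/(7*((2*I))) = -6/7 + (1/(2*I))/7 = -6/7 + 1/(14*I))
(n(-11, (1 - 1) - 2) + x(-5))² = (3 + (1/14)*(1 - 12*(-5))/(-5))² = (3 + (1/14)*(-⅕)*(1 + 60))² = (3 + (1/14)*(-⅕)*61)² = (3 - 61/70)² = (149/70)² = 22201/4900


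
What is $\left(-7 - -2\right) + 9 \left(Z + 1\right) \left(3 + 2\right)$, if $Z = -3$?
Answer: $-95$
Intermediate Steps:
$\left(-7 - -2\right) + 9 \left(Z + 1\right) \left(3 + 2\right) = \left(-7 - -2\right) + 9 \left(-3 + 1\right) \left(3 + 2\right) = \left(-7 + 2\right) + 9 \left(\left(-2\right) 5\right) = -5 + 9 \left(-10\right) = -5 - 90 = -95$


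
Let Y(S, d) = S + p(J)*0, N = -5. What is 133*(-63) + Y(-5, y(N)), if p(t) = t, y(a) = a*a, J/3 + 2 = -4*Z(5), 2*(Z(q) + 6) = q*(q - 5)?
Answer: -8384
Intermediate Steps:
Z(q) = -6 + q*(-5 + q)/2 (Z(q) = -6 + (q*(q - 5))/2 = -6 + (q*(-5 + q))/2 = -6 + q*(-5 + q)/2)
J = 66 (J = -6 + 3*(-4*(-6 + (1/2)*5**2 - 5/2*5)) = -6 + 3*(-4*(-6 + (1/2)*25 - 25/2)) = -6 + 3*(-4*(-6 + 25/2 - 25/2)) = -6 + 3*(-4*(-6)) = -6 + 3*24 = -6 + 72 = 66)
y(a) = a**2
Y(S, d) = S (Y(S, d) = S + 66*0 = S + 0 = S)
133*(-63) + Y(-5, y(N)) = 133*(-63) - 5 = -8379 - 5 = -8384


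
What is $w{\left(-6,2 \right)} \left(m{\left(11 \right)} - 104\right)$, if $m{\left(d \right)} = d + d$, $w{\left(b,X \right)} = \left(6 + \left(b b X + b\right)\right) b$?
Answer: $35424$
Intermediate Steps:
$w{\left(b,X \right)} = b \left(6 + b + X b^{2}\right)$ ($w{\left(b,X \right)} = \left(6 + \left(b^{2} X + b\right)\right) b = \left(6 + \left(X b^{2} + b\right)\right) b = \left(6 + \left(b + X b^{2}\right)\right) b = \left(6 + b + X b^{2}\right) b = b \left(6 + b + X b^{2}\right)$)
$m{\left(d \right)} = 2 d$
$w{\left(-6,2 \right)} \left(m{\left(11 \right)} - 104\right) = - 6 \left(6 - 6 + 2 \left(-6\right)^{2}\right) \left(2 \cdot 11 - 104\right) = - 6 \left(6 - 6 + 2 \cdot 36\right) \left(22 - 104\right) = - 6 \left(6 - 6 + 72\right) \left(-82\right) = \left(-6\right) 72 \left(-82\right) = \left(-432\right) \left(-82\right) = 35424$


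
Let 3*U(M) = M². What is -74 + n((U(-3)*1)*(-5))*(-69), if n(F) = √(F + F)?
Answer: -74 - 69*I*√30 ≈ -74.0 - 377.93*I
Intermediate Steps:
U(M) = M²/3
n(F) = √2*√F (n(F) = √(2*F) = √2*√F)
-74 + n((U(-3)*1)*(-5))*(-69) = -74 + (√2*√((((⅓)*(-3)²)*1)*(-5)))*(-69) = -74 + (√2*√((((⅓)*9)*1)*(-5)))*(-69) = -74 + (√2*√((3*1)*(-5)))*(-69) = -74 + (√2*√(3*(-5)))*(-69) = -74 + (√2*√(-15))*(-69) = -74 + (√2*(I*√15))*(-69) = -74 + (I*√30)*(-69) = -74 - 69*I*√30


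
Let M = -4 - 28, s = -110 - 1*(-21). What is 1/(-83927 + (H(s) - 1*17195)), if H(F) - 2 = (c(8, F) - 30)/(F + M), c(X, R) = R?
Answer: -121/12235401 ≈ -9.8893e-6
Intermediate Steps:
s = -89 (s = -110 + 21 = -89)
M = -32
H(F) = 2 + (-30 + F)/(-32 + F) (H(F) = 2 + (F - 30)/(F - 32) = 2 + (-30 + F)/(-32 + F))
1/(-83927 + (H(s) - 1*17195)) = 1/(-83927 + ((-94 + 3*(-89))/(-32 - 89) - 1*17195)) = 1/(-83927 + ((-94 - 267)/(-121) - 17195)) = 1/(-83927 + (-1/121*(-361) - 17195)) = 1/(-83927 + (361/121 - 17195)) = 1/(-83927 - 2080234/121) = 1/(-12235401/121) = -121/12235401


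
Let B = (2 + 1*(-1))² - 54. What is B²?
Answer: 2809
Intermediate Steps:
B = -53 (B = (2 - 1)² - 54 = 1² - 54 = 1 - 54 = -53)
B² = (-53)² = 2809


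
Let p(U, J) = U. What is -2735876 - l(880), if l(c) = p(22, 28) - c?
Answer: -2735018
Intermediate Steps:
l(c) = 22 - c
-2735876 - l(880) = -2735876 - (22 - 1*880) = -2735876 - (22 - 880) = -2735876 - 1*(-858) = -2735876 + 858 = -2735018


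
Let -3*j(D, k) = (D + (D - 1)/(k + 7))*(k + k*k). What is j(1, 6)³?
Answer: -2744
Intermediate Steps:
j(D, k) = -(D + (-1 + D)/(7 + k))*(k + k²)/3 (j(D, k) = -(D + (D - 1)/(k + 7))*(k + k*k)/3 = -(D + (-1 + D)/(7 + k))*(k + k²)/3)
j(1, 6)³ = ((⅓)*6*(1 + 6 - 8*1 - 1*1*6² - 9*1*6)/(7 + 6))³ = ((⅓)*6*(1 + 6 - 8 - 1*1*36 - 54)/13)³ = ((⅓)*6*(1/13)*(1 + 6 - 8 - 36 - 54))³ = ((⅓)*6*(1/13)*(-91))³ = (-14)³ = -2744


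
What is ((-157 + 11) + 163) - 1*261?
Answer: -244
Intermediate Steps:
((-157 + 11) + 163) - 1*261 = (-146 + 163) - 261 = 17 - 261 = -244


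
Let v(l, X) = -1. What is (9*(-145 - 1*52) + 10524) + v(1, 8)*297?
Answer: 8454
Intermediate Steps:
(9*(-145 - 1*52) + 10524) + v(1, 8)*297 = (9*(-145 - 1*52) + 10524) - 1*297 = (9*(-145 - 52) + 10524) - 297 = (9*(-197) + 10524) - 297 = (-1773 + 10524) - 297 = 8751 - 297 = 8454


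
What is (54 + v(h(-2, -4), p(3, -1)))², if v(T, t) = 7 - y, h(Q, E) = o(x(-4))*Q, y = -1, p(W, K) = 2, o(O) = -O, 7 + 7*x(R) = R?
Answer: 3844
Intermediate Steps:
x(R) = -1 + R/7
h(Q, E) = 11*Q/7 (h(Q, E) = (-(-1 + (⅐)*(-4)))*Q = (-(-1 - 4/7))*Q = (-1*(-11/7))*Q = 11*Q/7)
v(T, t) = 8 (v(T, t) = 7 - 1*(-1) = 7 + 1 = 8)
(54 + v(h(-2, -4), p(3, -1)))² = (54 + 8)² = 62² = 3844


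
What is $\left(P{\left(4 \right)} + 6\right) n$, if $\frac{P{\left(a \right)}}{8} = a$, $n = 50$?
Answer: $1900$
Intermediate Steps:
$P{\left(a \right)} = 8 a$
$\left(P{\left(4 \right)} + 6\right) n = \left(8 \cdot 4 + 6\right) 50 = \left(32 + 6\right) 50 = 38 \cdot 50 = 1900$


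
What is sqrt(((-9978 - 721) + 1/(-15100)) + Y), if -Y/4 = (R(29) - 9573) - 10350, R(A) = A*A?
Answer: sqrt(149640682749)/1510 ≈ 256.18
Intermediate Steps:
R(A) = A**2
Y = 76328 (Y = -4*((29**2 - 9573) - 10350) = -4*((841 - 9573) - 10350) = -4*(-8732 - 10350) = -4*(-19082) = 76328)
sqrt(((-9978 - 721) + 1/(-15100)) + Y) = sqrt(((-9978 - 721) + 1/(-15100)) + 76328) = sqrt((-10699 - 1/15100) + 76328) = sqrt(-161554901/15100 + 76328) = sqrt(990997899/15100) = sqrt(149640682749)/1510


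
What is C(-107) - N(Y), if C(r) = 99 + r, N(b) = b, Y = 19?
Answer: -27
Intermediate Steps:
C(-107) - N(Y) = (99 - 107) - 1*19 = -8 - 19 = -27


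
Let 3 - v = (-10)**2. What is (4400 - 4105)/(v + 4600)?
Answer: 295/4503 ≈ 0.065512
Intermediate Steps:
v = -97 (v = 3 - 1*(-10)**2 = 3 - 1*100 = 3 - 100 = -97)
(4400 - 4105)/(v + 4600) = (4400 - 4105)/(-97 + 4600) = 295/4503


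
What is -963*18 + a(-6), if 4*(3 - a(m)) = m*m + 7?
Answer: -69367/4 ≈ -17342.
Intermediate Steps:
a(m) = 5/4 - m²/4 (a(m) = 3 - (m*m + 7)/4 = 3 - (m² + 7)/4 = 3 - (7 + m²)/4 = 3 + (-7/4 - m²/4) = 5/4 - m²/4)
-963*18 + a(-6) = -963*18 + (5/4 - ¼*(-6)²) = -107*162 + (5/4 - ¼*36) = -17334 + (5/4 - 9) = -17334 - 31/4 = -69367/4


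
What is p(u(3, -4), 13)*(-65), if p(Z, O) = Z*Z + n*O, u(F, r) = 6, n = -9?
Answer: 5265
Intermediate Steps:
p(Z, O) = Z**2 - 9*O (p(Z, O) = Z*Z - 9*O = Z**2 - 9*O)
p(u(3, -4), 13)*(-65) = (6**2 - 9*13)*(-65) = (36 - 117)*(-65) = -81*(-65) = 5265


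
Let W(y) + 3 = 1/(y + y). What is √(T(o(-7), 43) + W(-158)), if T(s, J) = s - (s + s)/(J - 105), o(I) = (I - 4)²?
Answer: √2924431717/4898 ≈ 11.041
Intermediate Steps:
o(I) = (-4 + I)²
W(y) = -3 + 1/(2*y) (W(y) = -3 + 1/(y + y) = -3 + 1/(2*y))
T(s, J) = s - 2*s/(-105 + J)
√(T(o(-7), 43) + W(-158)) = √((-4 - 7)²*(-107 + 43)/(-105 + 43) + (-3 + (½)/(-158))) = √((-11)²*(-64)/(-62) + (-3 + (½)*(-1/158))) = √(121*(-1/62)*(-64) + (-3 - 1/316)) = √(3872/31 - 949/316) = √(1194133/9796) = √2924431717/4898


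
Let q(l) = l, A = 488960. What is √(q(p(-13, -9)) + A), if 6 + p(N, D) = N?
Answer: √488941 ≈ 699.24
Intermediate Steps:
p(N, D) = -6 + N
√(q(p(-13, -9)) + A) = √((-6 - 13) + 488960) = √(-19 + 488960) = √488941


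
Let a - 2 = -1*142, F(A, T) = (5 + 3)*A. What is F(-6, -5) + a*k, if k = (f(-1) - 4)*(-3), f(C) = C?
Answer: -2148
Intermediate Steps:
F(A, T) = 8*A
a = -140 (a = 2 - 1*142 = 2 - 142 = -140)
k = 15 (k = (-1 - 4)*(-3) = -5*(-3) = 15)
F(-6, -5) + a*k = 8*(-6) - 140*15 = -48 - 2100 = -2148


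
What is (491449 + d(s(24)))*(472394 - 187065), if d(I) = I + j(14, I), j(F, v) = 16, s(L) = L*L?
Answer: 140393566489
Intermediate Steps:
s(L) = L**2
d(I) = 16 + I (d(I) = I + 16 = 16 + I)
(491449 + d(s(24)))*(472394 - 187065) = (491449 + (16 + 24**2))*(472394 - 187065) = (491449 + (16 + 576))*285329 = (491449 + 592)*285329 = 492041*285329 = 140393566489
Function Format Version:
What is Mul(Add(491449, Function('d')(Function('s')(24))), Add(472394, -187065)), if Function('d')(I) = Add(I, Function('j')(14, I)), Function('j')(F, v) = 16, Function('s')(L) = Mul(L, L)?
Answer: 140393566489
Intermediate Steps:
Function('s')(L) = Pow(L, 2)
Function('d')(I) = Add(16, I) (Function('d')(I) = Add(I, 16) = Add(16, I))
Mul(Add(491449, Function('d')(Function('s')(24))), Add(472394, -187065)) = Mul(Add(491449, Add(16, Pow(24, 2))), Add(472394, -187065)) = Mul(Add(491449, Add(16, 576)), 285329) = Mul(Add(491449, 592), 285329) = Mul(492041, 285329) = 140393566489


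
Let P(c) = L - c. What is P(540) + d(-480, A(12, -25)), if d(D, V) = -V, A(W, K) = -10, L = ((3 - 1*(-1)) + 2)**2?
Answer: -494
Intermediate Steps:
L = 36 (L = ((3 + 1) + 2)**2 = (4 + 2)**2 = 6**2 = 36)
P(c) = 36 - c
P(540) + d(-480, A(12, -25)) = (36 - 1*540) - 1*(-10) = (36 - 540) + 10 = -504 + 10 = -494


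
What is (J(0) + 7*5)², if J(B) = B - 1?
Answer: 1156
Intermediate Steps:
J(B) = -1 + B
(J(0) + 7*5)² = ((-1 + 0) + 7*5)² = (-1 + 35)² = 34² = 1156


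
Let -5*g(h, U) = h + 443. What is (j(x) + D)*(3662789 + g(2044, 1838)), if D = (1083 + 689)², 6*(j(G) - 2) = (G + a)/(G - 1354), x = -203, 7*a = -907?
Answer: 626667676562595316/54495 ≈ 1.1500e+13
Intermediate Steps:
a = -907/7 (a = (⅐)*(-907) = -907/7 ≈ -129.57)
j(G) = 2 + (-907/7 + G)/(6*(-1354 + G)) (j(G) = 2 + ((G - 907/7)/(G - 1354))/6 = 2 + ((-907/7 + G)/(-1354 + G))/6 = 2 + (-907/7 + G)/(6*(-1354 + G)))
g(h, U) = -443/5 - h/5 (g(h, U) = -(h + 443)/5 = -(443 + h)/5 = -443/5 - h/5)
D = 3139984 (D = 1772² = 3139984)
(j(x) + D)*(3662789 + g(2044, 1838)) = ((-114643 + 91*(-203))/(42*(-1354 - 203)) + 3139984)*(3662789 + (-443/5 - ⅕*2044)) = ((1/42)*(-114643 - 18473)/(-1557) + 3139984)*(3662789 + (-443/5 - 2044/5)) = ((1/42)*(-1/1557)*(-133116) + 3139984)*(3662789 - 2487/5) = (22186/10899 + 3139984)*(18311458/5) = (34222707802/10899)*(18311458/5) = 626667676562595316/54495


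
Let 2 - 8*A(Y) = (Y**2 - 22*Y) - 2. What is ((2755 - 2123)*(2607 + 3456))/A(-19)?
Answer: -30654528/775 ≈ -39554.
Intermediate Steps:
A(Y) = 1/2 - Y**2/8 + 11*Y/4 (A(Y) = 1/4 - ((Y**2 - 22*Y) - 2)/8 = 1/4 - (-2 + Y**2 - 22*Y)/8 = 1/4 + (1/4 - Y**2/8 + 11*Y/4) = 1/2 - Y**2/8 + 11*Y/4)
((2755 - 2123)*(2607 + 3456))/A(-19) = ((2755 - 2123)*(2607 + 3456))/(1/2 - 1/8*(-19)**2 + (11/4)*(-19)) = (632*6063)/(1/2 - 1/8*361 - 209/4) = 3831816/(1/2 - 361/8 - 209/4) = 3831816/(-775/8) = 3831816*(-8/775) = -30654528/775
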